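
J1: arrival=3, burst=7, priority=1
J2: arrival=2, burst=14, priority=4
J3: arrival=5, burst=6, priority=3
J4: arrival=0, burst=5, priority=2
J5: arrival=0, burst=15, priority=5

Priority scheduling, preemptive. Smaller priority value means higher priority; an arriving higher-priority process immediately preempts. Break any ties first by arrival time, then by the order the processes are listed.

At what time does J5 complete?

47

Gantt: | J4 0-3 | J1 3-10 | J4 10-12 | J3 12-18 | J2 18-32 | J5 32-47 |
Completion: J1=10  J2=32  J3=18  J4=12  J5=47
Turnaround (C−A): J1=7  J2=30  J3=13  J4=12  J5=47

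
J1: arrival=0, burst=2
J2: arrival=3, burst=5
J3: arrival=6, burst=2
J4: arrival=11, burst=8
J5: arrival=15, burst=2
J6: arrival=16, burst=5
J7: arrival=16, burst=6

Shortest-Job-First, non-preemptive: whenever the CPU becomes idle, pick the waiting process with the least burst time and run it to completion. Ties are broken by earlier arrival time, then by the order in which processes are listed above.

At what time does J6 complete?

Gantt: | J1 0-2 | idle 2-3 | J2 3-8 | J3 8-10 | idle 10-11 | J4 11-19 | J5 19-21 | J6 21-26 | J7 26-32 |
Completion: J1=2  J2=8  J3=10  J4=19  J5=21  J6=26  J7=32
Turnaround (C−A): J1=2  J2=5  J3=4  J4=8  J5=6  J6=10  J7=16

26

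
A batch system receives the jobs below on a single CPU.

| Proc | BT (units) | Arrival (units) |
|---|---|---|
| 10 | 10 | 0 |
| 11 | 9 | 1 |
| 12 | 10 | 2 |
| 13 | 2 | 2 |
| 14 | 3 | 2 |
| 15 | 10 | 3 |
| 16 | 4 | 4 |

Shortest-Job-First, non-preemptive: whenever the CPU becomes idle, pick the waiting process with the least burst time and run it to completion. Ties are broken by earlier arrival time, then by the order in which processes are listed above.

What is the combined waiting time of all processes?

Schedule: | 10 0-10 | 13 10-12 | 14 12-15 | 16 15-19 | 11 19-28 | 12 28-38 | 15 38-48 |
Completion: 10=10  11=28  12=38  13=12  14=15  15=48  16=19
Turnaround (C−A): 10=10  11=27  12=36  13=10  14=13  15=45  16=15
Waiting = turnaround − burst: 10=0, 11=18, 12=26, 13=8, 14=10, 15=35, 16=11
Total waiting = 0 + 18 + 26 + 8 + 10 + 35 + 11 = 108

108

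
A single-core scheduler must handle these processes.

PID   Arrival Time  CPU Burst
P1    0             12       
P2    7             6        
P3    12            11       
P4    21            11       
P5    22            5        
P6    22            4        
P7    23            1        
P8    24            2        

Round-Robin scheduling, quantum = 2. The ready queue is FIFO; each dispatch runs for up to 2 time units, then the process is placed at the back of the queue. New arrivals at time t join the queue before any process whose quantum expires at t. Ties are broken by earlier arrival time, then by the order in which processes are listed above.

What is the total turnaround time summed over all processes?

Schedule: | P1 0-8 | P2 8-10 | P1 10-12 | P2 12-14 | P3 14-16 | P1 16-18 | P2 18-20 | P3 20-22 | P4 22-24 | P5 24-26 | P6 26-28 | P3 28-30 | P7 30-31 | P8 31-33 | P4 33-35 | P5 35-37 | P6 37-39 | P3 39-41 | P4 41-43 | P5 43-44 | P3 44-46 | P4 46-48 | P3 48-49 | P4 49-52 |
Completion: P1=18  P2=20  P3=49  P4=52  P5=44  P6=39  P7=31  P8=33
Turnaround (C−A): P1=18  P2=13  P3=37  P4=31  P5=22  P6=17  P7=8  P8=9
Turnaround = completion − arrival: P1=18, P2=13, P3=37, P4=31, P5=22, P6=17, P7=8, P8=9
Total turnaround = 18 + 13 + 37 + 31 + 22 + 17 + 8 + 9 = 155

155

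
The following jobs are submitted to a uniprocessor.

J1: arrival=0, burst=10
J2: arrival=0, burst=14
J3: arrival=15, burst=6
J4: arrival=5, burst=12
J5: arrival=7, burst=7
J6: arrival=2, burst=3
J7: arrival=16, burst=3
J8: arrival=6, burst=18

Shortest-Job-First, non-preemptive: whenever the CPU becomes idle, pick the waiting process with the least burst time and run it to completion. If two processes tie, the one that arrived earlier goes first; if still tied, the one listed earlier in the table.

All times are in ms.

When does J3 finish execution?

Schedule: | J1 0-10 | J6 10-13 | J5 13-20 | J7 20-23 | J3 23-29 | J4 29-41 | J2 41-55 | J8 55-73 |
Completion: J1=10  J2=55  J3=29  J4=41  J5=20  J6=13  J7=23  J8=73

29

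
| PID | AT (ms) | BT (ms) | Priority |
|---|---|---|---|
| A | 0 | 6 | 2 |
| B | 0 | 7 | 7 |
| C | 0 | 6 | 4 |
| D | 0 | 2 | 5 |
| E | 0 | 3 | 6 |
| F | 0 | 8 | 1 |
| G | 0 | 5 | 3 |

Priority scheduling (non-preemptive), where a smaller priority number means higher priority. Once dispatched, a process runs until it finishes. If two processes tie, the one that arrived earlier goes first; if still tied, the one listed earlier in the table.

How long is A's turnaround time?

14

Timeline: | F 0-8 | A 8-14 | G 14-19 | C 19-25 | D 25-27 | E 27-30 | B 30-37 |
Completion: A=14  B=37  C=25  D=27  E=30  F=8  G=19
Turnaround (C−A): A=14  B=37  C=25  D=27  E=30  F=8  G=19
Turnaround(A) = completion − arrival = 14 − 0 = 14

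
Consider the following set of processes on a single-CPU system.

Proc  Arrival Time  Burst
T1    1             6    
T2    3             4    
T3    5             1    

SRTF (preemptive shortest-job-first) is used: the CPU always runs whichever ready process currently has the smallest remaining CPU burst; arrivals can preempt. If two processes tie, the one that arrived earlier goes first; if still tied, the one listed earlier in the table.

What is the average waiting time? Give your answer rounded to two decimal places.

Schedule: | idle 0-1 | T1 1-5 | T3 5-6 | T1 6-8 | T2 8-12 |
Completion: T1=8  T2=12  T3=6
Turnaround (C−A): T1=7  T2=9  T3=1
Waiting times: T1=1, T2=5, T3=0
Average waiting = (1+5+0) / 3 = 6/3 = 2.00

2.00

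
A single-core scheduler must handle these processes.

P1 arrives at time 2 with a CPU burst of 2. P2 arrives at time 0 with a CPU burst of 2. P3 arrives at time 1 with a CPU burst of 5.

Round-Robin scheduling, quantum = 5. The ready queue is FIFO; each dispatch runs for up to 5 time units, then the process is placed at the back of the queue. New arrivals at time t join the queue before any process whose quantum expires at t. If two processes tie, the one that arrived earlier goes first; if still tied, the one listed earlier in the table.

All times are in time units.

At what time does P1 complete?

9

Timeline: | P2 0-2 | P3 2-7 | P1 7-9 |
Completion: P1=9  P2=2  P3=7
Turnaround (C−A): P1=7  P2=2  P3=6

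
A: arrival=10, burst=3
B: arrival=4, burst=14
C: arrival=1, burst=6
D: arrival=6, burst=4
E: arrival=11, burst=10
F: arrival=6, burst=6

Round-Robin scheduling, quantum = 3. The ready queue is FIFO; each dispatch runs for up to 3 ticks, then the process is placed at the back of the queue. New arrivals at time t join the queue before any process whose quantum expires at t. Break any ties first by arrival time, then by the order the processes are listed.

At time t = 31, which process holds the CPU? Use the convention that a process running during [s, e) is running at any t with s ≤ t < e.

B

Gantt: | idle 0-1 | C 1-4 | B 4-7 | C 7-10 | D 10-13 | F 13-16 | B 16-19 | A 19-22 | E 22-25 | D 25-26 | F 26-29 | B 29-32 | E 32-35 | B 35-38 | E 38-41 | B 41-43 | E 43-44 |
Completion: A=22  B=43  C=10  D=26  E=44  F=29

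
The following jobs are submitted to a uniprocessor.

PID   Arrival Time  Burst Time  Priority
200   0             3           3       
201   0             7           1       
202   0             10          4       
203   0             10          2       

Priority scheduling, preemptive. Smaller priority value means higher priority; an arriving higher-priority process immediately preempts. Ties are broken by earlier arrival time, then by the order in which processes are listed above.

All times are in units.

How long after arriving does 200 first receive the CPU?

17

Gantt: | 201 0-7 | 203 7-17 | 200 17-20 | 202 20-30 |
Completion: 200=20  201=7  202=30  203=17
Turnaround (C−A): 200=20  201=7  202=30  203=17
Response(200) = first start − arrival = 17 − 0 = 17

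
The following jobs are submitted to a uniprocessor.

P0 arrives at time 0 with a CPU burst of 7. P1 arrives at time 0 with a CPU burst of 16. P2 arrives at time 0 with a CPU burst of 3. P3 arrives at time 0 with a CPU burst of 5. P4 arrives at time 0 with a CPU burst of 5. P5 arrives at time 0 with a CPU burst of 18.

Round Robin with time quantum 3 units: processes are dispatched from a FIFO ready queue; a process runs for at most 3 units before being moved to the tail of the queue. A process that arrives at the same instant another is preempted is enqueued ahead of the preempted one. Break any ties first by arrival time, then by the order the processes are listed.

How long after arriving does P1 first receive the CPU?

Timeline: | P0 0-3 | P1 3-6 | P2 6-9 | P3 9-12 | P4 12-15 | P5 15-18 | P0 18-21 | P1 21-24 | P3 24-26 | P4 26-28 | P5 28-31 | P0 31-32 | P1 32-35 | P5 35-38 | P1 38-41 | P5 41-44 | P1 44-47 | P5 47-50 | P1 50-51 | P5 51-54 |
Completion: P0=32  P1=51  P2=9  P3=26  P4=28  P5=54
Response(P1) = first start − arrival = 3 − 0 = 3

3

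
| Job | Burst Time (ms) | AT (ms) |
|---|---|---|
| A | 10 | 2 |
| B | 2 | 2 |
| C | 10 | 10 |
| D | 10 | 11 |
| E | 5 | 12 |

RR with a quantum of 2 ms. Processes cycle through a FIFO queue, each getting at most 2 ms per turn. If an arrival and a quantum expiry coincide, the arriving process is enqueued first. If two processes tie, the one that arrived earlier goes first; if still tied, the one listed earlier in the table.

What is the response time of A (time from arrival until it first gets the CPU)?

0

Timeline: | idle 0-2 | A 2-4 | B 4-6 | A 6-10 | C 10-12 | A 12-14 | D 14-16 | E 16-18 | C 18-20 | A 20-22 | D 22-24 | E 24-26 | C 26-28 | D 28-30 | E 30-31 | C 31-33 | D 33-35 | C 35-37 | D 37-39 |
Completion: A=22  B=6  C=37  D=39  E=31
Turnaround (C−A): A=20  B=4  C=27  D=28  E=19
Response(A) = first start − arrival = 2 − 2 = 0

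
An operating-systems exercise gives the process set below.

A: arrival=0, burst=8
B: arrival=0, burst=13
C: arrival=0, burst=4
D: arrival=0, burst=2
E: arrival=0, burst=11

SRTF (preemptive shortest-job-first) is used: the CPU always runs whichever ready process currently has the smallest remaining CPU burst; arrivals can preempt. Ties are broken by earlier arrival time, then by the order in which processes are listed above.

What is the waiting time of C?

2

Timeline: | D 0-2 | C 2-6 | A 6-14 | E 14-25 | B 25-38 |
Completion: A=14  B=38  C=6  D=2  E=25
Turnaround (C−A): A=14  B=38  C=6  D=2  E=25
Waiting(C) = turnaround − burst = 6 − 4 = 2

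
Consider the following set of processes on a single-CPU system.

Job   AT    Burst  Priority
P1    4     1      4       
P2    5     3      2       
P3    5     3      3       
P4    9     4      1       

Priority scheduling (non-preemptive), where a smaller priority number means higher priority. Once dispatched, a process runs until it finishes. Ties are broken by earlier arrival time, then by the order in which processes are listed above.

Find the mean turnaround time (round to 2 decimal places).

4.00

Timeline: | idle 0-4 | P1 4-5 | P2 5-8 | P3 8-11 | P4 11-15 |
Completion: P1=5  P2=8  P3=11  P4=15
Turnaround times: P1=1, P2=3, P3=6, P4=6
Average turnaround = (1+3+6+6) / 4 = 16/4 = 4.00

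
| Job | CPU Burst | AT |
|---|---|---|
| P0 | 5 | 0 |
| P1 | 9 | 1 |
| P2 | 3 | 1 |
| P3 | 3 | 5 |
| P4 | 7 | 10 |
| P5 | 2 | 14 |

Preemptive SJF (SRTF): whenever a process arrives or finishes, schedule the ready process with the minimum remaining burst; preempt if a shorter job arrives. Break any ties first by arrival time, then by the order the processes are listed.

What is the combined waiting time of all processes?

28

Timeline: | P0 0-1 | P2 1-4 | P0 4-8 | P3 8-11 | P4 11-14 | P5 14-16 | P4 16-20 | P1 20-29 |
Completion: P0=8  P1=29  P2=4  P3=11  P4=20  P5=16
Turnaround (C−A): P0=8  P1=28  P2=3  P3=6  P4=10  P5=2
Waiting = turnaround − burst: P0=3, P1=19, P2=0, P3=3, P4=3, P5=0
Total waiting = 3 + 19 + 0 + 3 + 3 + 0 = 28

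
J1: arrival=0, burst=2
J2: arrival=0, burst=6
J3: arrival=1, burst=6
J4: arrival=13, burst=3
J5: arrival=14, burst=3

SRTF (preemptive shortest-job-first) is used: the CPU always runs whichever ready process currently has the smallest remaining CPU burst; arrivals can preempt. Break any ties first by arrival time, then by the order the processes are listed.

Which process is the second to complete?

J2

Gantt: | J1 0-2 | J2 2-8 | J3 8-14 | J4 14-17 | J5 17-20 |
Completion: J1=2  J2=8  J3=14  J4=17  J5=20
Finish order: J1 → J2 → J3 → J4 → J5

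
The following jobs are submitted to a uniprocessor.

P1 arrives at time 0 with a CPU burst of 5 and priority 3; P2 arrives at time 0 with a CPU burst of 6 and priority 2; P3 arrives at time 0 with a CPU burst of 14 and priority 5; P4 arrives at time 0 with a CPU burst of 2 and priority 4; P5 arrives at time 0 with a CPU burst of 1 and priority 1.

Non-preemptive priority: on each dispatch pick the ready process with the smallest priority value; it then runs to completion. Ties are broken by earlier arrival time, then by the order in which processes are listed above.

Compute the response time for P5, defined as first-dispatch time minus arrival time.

Gantt: | P5 0-1 | P2 1-7 | P1 7-12 | P4 12-14 | P3 14-28 |
Completion: P1=12  P2=7  P3=28  P4=14  P5=1
Response(P5) = first start − arrival = 0 − 0 = 0

0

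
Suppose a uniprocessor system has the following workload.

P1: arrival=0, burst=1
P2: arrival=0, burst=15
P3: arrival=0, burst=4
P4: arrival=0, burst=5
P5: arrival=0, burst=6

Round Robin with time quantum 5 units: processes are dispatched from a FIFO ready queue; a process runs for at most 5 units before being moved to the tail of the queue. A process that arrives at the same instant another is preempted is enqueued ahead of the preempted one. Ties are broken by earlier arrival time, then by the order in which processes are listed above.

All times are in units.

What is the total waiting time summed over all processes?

52

Timeline: | P1 0-1 | P2 1-6 | P3 6-10 | P4 10-15 | P5 15-20 | P2 20-25 | P5 25-26 | P2 26-31 |
Completion: P1=1  P2=31  P3=10  P4=15  P5=26
Turnaround (C−A): P1=1  P2=31  P3=10  P4=15  P5=26
Waiting = turnaround − burst: P1=0, P2=16, P3=6, P4=10, P5=20
Total waiting = 0 + 16 + 6 + 10 + 20 = 52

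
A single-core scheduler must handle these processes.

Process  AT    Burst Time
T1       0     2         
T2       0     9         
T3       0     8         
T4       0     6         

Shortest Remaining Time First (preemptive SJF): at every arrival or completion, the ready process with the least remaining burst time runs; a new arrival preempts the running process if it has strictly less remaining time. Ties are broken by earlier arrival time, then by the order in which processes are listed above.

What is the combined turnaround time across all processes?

Schedule: | T1 0-2 | T4 2-8 | T3 8-16 | T2 16-25 |
Completion: T1=2  T2=25  T3=16  T4=8
Turnaround = completion − arrival: T1=2, T2=25, T3=16, T4=8
Total turnaround = 2 + 25 + 16 + 8 = 51

51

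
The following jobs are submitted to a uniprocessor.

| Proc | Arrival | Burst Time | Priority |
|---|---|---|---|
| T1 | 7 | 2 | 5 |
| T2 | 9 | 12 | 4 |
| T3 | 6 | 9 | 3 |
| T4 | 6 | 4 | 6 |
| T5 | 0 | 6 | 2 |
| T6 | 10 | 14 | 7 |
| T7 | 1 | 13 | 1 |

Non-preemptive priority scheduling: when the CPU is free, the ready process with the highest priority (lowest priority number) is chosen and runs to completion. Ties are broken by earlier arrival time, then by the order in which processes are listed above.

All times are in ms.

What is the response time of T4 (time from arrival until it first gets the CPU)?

36

Timeline: | T5 0-6 | T7 6-19 | T3 19-28 | T2 28-40 | T1 40-42 | T4 42-46 | T6 46-60 |
Completion: T1=42  T2=40  T3=28  T4=46  T5=6  T6=60  T7=19
Turnaround (C−A): T1=35  T2=31  T3=22  T4=40  T5=6  T6=50  T7=18
Response(T4) = first start − arrival = 42 − 6 = 36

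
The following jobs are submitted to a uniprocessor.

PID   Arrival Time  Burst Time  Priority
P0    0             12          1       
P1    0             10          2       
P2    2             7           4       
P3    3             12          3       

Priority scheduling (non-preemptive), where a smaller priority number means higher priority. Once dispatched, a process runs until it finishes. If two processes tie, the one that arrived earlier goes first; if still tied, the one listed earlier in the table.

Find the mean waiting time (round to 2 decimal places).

Timeline: | P0 0-12 | P1 12-22 | P3 22-34 | P2 34-41 |
Completion: P0=12  P1=22  P2=41  P3=34
Turnaround (C−A): P0=12  P1=22  P2=39  P3=31
Waiting times: P0=0, P1=12, P2=32, P3=19
Average waiting = (0+12+32+19) / 4 = 63/4 = 15.75

15.75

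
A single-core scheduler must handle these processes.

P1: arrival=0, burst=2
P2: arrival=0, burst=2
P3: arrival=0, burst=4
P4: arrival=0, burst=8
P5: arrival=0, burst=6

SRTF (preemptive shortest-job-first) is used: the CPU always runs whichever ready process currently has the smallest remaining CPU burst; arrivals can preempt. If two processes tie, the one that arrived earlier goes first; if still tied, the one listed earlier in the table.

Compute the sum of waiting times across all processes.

Gantt: | P1 0-2 | P2 2-4 | P3 4-8 | P5 8-14 | P4 14-22 |
Completion: P1=2  P2=4  P3=8  P4=22  P5=14
Waiting = turnaround − burst: P1=0, P2=2, P3=4, P4=14, P5=8
Total waiting = 0 + 2 + 4 + 14 + 8 = 28

28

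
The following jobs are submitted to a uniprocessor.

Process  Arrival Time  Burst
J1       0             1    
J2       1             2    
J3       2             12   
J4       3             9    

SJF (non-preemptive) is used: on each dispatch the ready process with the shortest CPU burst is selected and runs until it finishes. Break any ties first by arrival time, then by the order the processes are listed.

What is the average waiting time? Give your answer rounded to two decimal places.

2.50

Gantt: | J1 0-1 | J2 1-3 | J4 3-12 | J3 12-24 |
Completion: J1=1  J2=3  J3=24  J4=12
Turnaround (C−A): J1=1  J2=2  J3=22  J4=9
Waiting times: J1=0, J2=0, J3=10, J4=0
Average waiting = (0+0+10+0) / 4 = 10/4 = 2.50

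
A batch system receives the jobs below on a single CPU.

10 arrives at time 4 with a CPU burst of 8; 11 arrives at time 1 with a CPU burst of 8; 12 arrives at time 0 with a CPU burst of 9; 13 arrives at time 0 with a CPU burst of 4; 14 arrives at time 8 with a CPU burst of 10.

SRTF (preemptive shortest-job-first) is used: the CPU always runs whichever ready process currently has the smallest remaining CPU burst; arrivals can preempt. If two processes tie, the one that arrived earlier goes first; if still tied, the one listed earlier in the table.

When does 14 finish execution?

Gantt: | 13 0-4 | 11 4-12 | 10 12-20 | 12 20-29 | 14 29-39 |
Completion: 10=20  11=12  12=29  13=4  14=39
Turnaround (C−A): 10=16  11=11  12=29  13=4  14=31

39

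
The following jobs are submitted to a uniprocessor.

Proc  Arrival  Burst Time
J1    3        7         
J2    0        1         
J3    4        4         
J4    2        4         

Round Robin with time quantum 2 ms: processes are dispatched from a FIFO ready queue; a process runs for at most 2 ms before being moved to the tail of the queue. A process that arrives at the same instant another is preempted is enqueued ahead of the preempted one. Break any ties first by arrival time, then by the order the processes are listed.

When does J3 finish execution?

Timeline: | J2 0-1 | idle 1-2 | J4 2-4 | J1 4-6 | J3 6-8 | J4 8-10 | J1 10-12 | J3 12-14 | J1 14-17 |
Completion: J1=17  J2=1  J3=14  J4=10
Turnaround (C−A): J1=14  J2=1  J3=10  J4=8

14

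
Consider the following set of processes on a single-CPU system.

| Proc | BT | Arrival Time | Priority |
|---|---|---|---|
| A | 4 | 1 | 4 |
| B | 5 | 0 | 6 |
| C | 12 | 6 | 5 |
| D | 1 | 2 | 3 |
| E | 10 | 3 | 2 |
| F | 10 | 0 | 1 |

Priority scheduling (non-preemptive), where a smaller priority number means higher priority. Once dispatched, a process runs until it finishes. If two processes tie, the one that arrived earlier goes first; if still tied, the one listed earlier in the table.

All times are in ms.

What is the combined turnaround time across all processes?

143

Gantt: | F 0-10 | E 10-20 | D 20-21 | A 21-25 | C 25-37 | B 37-42 |
Completion: A=25  B=42  C=37  D=21  E=20  F=10
Turnaround (C−A): A=24  B=42  C=31  D=19  E=17  F=10
Turnaround = completion − arrival: A=24, B=42, C=31, D=19, E=17, F=10
Total turnaround = 24 + 42 + 31 + 19 + 17 + 10 = 143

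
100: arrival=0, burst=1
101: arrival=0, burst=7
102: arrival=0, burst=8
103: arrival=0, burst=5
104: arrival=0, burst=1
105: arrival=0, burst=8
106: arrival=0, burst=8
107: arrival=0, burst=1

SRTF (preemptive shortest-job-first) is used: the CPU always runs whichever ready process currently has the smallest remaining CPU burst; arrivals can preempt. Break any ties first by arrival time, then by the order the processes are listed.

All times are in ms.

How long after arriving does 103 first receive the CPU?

Schedule: | 100 0-1 | 104 1-2 | 107 2-3 | 103 3-8 | 101 8-15 | 102 15-23 | 105 23-31 | 106 31-39 |
Completion: 100=1  101=15  102=23  103=8  104=2  105=31  106=39  107=3
Response(103) = first start − arrival = 3 − 0 = 3

3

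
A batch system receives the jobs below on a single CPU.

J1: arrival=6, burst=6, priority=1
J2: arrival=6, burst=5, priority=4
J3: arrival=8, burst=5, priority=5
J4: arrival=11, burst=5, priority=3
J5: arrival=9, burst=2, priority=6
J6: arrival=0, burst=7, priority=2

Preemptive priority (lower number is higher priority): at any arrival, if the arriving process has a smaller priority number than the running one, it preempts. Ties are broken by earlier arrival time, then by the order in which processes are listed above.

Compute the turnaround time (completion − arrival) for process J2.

17

Timeline: | J6 0-6 | J1 6-12 | J6 12-13 | J4 13-18 | J2 18-23 | J3 23-28 | J5 28-30 |
Completion: J1=12  J2=23  J3=28  J4=18  J5=30  J6=13
Turnaround (C−A): J1=6  J2=17  J3=20  J4=7  J5=21  J6=13
Turnaround(J2) = completion − arrival = 23 − 6 = 17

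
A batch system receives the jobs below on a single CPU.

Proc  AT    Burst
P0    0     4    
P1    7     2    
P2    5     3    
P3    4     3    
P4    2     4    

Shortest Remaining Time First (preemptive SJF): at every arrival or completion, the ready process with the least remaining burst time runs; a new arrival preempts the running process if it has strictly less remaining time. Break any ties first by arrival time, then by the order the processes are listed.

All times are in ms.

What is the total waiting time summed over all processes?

Timeline: | P0 0-4 | P3 4-7 | P1 7-9 | P2 9-12 | P4 12-16 |
Completion: P0=4  P1=9  P2=12  P3=7  P4=16
Turnaround (C−A): P0=4  P1=2  P2=7  P3=3  P4=14
Waiting = turnaround − burst: P0=0, P1=0, P2=4, P3=0, P4=10
Total waiting = 0 + 0 + 4 + 0 + 10 = 14

14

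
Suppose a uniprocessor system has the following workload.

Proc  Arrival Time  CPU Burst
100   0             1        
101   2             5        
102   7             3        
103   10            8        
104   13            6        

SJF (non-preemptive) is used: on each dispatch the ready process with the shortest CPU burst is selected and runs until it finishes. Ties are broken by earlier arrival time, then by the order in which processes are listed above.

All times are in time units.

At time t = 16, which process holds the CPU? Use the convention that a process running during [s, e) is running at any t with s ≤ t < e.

Timeline: | 100 0-1 | idle 1-2 | 101 2-7 | 102 7-10 | 103 10-18 | 104 18-24 |
Completion: 100=1  101=7  102=10  103=18  104=24
Turnaround (C−A): 100=1  101=5  102=3  103=8  104=11

103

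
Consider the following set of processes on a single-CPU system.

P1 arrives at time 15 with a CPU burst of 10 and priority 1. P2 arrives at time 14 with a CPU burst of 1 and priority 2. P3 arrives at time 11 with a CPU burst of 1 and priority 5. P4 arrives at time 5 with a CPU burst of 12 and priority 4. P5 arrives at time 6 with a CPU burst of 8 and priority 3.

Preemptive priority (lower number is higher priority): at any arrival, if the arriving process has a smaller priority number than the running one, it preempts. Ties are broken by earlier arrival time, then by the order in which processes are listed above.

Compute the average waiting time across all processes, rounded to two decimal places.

8.80

Timeline: | idle 0-5 | P4 5-6 | P5 6-14 | P2 14-15 | P1 15-25 | P4 25-36 | P3 36-37 |
Completion: P1=25  P2=15  P3=37  P4=36  P5=14
Waiting times: P1=0, P2=0, P3=25, P4=19, P5=0
Average waiting = (0+0+25+19+0) / 5 = 44/5 = 8.80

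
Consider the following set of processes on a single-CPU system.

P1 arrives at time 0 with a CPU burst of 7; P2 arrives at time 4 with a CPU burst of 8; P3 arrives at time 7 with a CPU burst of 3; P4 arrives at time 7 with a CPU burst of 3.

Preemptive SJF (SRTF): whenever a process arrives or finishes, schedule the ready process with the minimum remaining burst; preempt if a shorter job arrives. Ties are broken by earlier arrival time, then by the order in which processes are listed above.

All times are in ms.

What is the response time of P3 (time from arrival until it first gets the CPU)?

Schedule: | P1 0-7 | P3 7-10 | P4 10-13 | P2 13-21 |
Completion: P1=7  P2=21  P3=10  P4=13
Response(P3) = first start − arrival = 7 − 7 = 0

0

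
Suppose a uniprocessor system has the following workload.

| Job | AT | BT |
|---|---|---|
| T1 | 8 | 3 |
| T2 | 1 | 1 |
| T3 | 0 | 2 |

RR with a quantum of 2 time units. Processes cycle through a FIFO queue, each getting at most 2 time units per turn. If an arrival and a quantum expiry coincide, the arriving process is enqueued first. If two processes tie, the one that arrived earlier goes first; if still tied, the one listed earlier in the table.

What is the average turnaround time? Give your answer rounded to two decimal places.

Timeline: | T3 0-2 | T2 2-3 | idle 3-8 | T1 8-11 |
Completion: T1=11  T2=3  T3=2
Turnaround (C−A): T1=3  T2=2  T3=2
Turnaround times: T1=3, T2=2, T3=2
Average turnaround = (3+2+2) / 3 = 7/3 = 2.33

2.33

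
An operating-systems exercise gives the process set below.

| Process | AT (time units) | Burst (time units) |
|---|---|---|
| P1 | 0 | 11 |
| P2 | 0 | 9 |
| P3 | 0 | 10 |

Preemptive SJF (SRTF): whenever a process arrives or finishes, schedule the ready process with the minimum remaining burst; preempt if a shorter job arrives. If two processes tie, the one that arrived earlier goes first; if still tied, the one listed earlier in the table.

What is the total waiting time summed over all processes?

28

Timeline: | P2 0-9 | P3 9-19 | P1 19-30 |
Completion: P1=30  P2=9  P3=19
Waiting = turnaround − burst: P1=19, P2=0, P3=9
Total waiting = 19 + 0 + 9 = 28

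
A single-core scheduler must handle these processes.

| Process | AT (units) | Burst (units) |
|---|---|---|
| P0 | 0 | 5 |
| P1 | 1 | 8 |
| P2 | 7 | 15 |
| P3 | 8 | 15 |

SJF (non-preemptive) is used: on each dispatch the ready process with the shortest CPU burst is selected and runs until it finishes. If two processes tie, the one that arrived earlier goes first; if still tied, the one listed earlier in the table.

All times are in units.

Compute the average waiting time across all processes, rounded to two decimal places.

7.50

Schedule: | P0 0-5 | P1 5-13 | P2 13-28 | P3 28-43 |
Completion: P0=5  P1=13  P2=28  P3=43
Waiting times: P0=0, P1=4, P2=6, P3=20
Average waiting = (0+4+6+20) / 4 = 30/4 = 7.50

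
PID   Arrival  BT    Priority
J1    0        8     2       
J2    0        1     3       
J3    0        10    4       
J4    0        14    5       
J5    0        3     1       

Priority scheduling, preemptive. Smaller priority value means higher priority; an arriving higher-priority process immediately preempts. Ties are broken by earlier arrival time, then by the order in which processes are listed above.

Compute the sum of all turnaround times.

84

Timeline: | J5 0-3 | J1 3-11 | J2 11-12 | J3 12-22 | J4 22-36 |
Completion: J1=11  J2=12  J3=22  J4=36  J5=3
Turnaround = completion − arrival: J1=11, J2=12, J3=22, J4=36, J5=3
Total turnaround = 11 + 12 + 22 + 36 + 3 = 84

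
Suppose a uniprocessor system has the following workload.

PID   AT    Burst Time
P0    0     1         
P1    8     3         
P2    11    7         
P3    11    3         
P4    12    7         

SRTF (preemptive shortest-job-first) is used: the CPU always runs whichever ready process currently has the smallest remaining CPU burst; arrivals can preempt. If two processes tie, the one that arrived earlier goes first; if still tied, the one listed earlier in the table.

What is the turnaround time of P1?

Schedule: | P0 0-1 | idle 1-8 | P1 8-11 | P3 11-14 | P2 14-21 | P4 21-28 |
Completion: P0=1  P1=11  P2=21  P3=14  P4=28
Turnaround (C−A): P0=1  P1=3  P2=10  P3=3  P4=16
Turnaround(P1) = completion − arrival = 11 − 8 = 3

3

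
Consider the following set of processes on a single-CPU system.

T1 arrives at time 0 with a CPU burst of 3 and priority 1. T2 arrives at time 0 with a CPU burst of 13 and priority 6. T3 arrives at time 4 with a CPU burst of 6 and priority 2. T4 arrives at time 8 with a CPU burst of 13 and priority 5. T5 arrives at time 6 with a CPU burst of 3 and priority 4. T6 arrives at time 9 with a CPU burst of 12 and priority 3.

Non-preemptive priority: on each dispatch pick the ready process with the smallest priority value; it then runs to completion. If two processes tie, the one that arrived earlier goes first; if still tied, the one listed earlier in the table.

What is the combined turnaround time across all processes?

135

Gantt: | T1 0-3 | T2 3-16 | T3 16-22 | T6 22-34 | T5 34-37 | T4 37-50 |
Completion: T1=3  T2=16  T3=22  T4=50  T5=37  T6=34
Turnaround (C−A): T1=3  T2=16  T3=18  T4=42  T5=31  T6=25
Turnaround = completion − arrival: T1=3, T2=16, T3=18, T4=42, T5=31, T6=25
Total turnaround = 3 + 16 + 18 + 42 + 31 + 25 = 135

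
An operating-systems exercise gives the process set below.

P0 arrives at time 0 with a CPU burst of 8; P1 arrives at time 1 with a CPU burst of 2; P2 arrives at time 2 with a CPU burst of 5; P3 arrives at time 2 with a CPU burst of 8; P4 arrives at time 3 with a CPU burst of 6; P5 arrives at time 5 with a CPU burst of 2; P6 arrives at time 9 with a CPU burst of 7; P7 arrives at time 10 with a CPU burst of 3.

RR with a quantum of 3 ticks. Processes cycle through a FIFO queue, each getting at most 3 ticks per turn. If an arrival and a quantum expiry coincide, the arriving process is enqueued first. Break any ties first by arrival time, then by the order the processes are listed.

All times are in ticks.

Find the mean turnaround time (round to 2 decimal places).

Schedule: | P0 0-3 | P1 3-5 | P2 5-8 | P3 8-11 | P4 11-14 | P0 14-17 | P5 17-19 | P2 19-21 | P6 21-24 | P7 24-27 | P3 27-30 | P4 30-33 | P0 33-35 | P6 35-38 | P3 38-40 | P6 40-41 |
Completion: P0=35  P1=5  P2=21  P3=40  P4=33  P5=19  P6=41  P7=27
Turnaround times: P0=35, P1=4, P2=19, P3=38, P4=30, P5=14, P6=32, P7=17
Average turnaround = (35+4+19+38+30+14+32+17) / 8 = 189/8 = 23.63

23.63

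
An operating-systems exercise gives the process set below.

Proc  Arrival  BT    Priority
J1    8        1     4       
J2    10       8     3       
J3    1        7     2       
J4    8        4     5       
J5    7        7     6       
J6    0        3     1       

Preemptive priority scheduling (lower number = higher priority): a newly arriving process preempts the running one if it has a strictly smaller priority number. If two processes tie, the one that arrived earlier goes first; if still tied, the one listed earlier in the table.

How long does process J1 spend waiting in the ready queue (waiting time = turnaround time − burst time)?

Timeline: | J6 0-3 | J3 3-10 | J2 10-18 | J1 18-19 | J4 19-23 | J5 23-30 |
Completion: J1=19  J2=18  J3=10  J4=23  J5=30  J6=3
Turnaround (C−A): J1=11  J2=8  J3=9  J4=15  J5=23  J6=3
Waiting(J1) = turnaround − burst = 11 − 1 = 10

10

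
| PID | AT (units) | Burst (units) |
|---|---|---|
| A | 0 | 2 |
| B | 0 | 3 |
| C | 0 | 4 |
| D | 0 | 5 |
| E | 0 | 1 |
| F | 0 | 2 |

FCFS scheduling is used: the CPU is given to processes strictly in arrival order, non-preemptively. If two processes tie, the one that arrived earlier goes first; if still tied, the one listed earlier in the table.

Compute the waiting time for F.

15

Schedule: | A 0-2 | B 2-5 | C 5-9 | D 9-14 | E 14-15 | F 15-17 |
Completion: A=2  B=5  C=9  D=14  E=15  F=17
Waiting(F) = turnaround − burst = 17 − 2 = 15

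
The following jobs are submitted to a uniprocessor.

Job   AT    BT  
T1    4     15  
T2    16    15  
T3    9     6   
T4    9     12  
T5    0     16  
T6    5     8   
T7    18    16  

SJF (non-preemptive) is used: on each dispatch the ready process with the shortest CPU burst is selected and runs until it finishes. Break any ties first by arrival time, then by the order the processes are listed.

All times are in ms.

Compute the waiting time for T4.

21

Gantt: | T5 0-16 | T3 16-22 | T6 22-30 | T4 30-42 | T1 42-57 | T2 57-72 | T7 72-88 |
Completion: T1=57  T2=72  T3=22  T4=42  T5=16  T6=30  T7=88
Turnaround (C−A): T1=53  T2=56  T3=13  T4=33  T5=16  T6=25  T7=70
Waiting(T4) = turnaround − burst = 33 − 12 = 21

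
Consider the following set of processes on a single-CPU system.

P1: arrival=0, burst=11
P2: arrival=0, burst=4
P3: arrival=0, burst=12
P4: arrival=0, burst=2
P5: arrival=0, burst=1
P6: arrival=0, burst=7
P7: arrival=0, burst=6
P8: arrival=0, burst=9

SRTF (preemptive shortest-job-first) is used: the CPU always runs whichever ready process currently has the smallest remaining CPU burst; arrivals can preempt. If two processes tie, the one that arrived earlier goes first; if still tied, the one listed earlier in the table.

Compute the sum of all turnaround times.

165

Gantt: | P5 0-1 | P4 1-3 | P2 3-7 | P7 7-13 | P6 13-20 | P8 20-29 | P1 29-40 | P3 40-52 |
Completion: P1=40  P2=7  P3=52  P4=3  P5=1  P6=20  P7=13  P8=29
Turnaround = completion − arrival: P1=40, P2=7, P3=52, P4=3, P5=1, P6=20, P7=13, P8=29
Total turnaround = 40 + 7 + 52 + 3 + 1 + 20 + 13 + 29 = 165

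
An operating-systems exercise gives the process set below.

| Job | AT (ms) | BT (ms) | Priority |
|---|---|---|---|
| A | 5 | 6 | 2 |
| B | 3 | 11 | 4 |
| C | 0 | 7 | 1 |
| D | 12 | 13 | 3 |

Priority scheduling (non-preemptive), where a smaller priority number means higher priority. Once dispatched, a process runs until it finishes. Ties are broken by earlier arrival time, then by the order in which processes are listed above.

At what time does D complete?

Timeline: | C 0-7 | A 7-13 | D 13-26 | B 26-37 |
Completion: A=13  B=37  C=7  D=26
Turnaround (C−A): A=8  B=34  C=7  D=14

26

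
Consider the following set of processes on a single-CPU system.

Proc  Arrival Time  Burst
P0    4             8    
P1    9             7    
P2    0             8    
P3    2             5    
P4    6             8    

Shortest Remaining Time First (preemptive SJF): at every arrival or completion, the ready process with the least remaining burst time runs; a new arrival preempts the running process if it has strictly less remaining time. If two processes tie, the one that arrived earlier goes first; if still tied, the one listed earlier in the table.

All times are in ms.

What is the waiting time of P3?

0

Gantt: | P2 0-2 | P3 2-7 | P2 7-13 | P1 13-20 | P0 20-28 | P4 28-36 |
Completion: P0=28  P1=20  P2=13  P3=7  P4=36
Waiting(P3) = turnaround − burst = 5 − 5 = 0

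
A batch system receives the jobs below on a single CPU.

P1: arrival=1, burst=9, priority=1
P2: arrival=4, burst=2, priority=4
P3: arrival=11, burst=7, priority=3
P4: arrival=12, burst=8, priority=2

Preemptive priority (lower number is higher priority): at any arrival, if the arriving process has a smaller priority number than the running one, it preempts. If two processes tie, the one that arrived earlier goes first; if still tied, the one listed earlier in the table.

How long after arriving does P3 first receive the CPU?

Timeline: | idle 0-1 | P1 1-10 | P2 10-11 | P3 11-12 | P4 12-20 | P3 20-26 | P2 26-27 |
Completion: P1=10  P2=27  P3=26  P4=20
Turnaround (C−A): P1=9  P2=23  P3=15  P4=8
Response(P3) = first start − arrival = 11 − 11 = 0

0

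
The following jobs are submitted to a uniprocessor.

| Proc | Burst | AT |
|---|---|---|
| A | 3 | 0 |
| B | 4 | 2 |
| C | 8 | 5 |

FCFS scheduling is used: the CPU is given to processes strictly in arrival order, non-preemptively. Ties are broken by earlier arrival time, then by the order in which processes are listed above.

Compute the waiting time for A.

Gantt: | A 0-3 | B 3-7 | C 7-15 |
Completion: A=3  B=7  C=15
Waiting(A) = turnaround − burst = 3 − 3 = 0

0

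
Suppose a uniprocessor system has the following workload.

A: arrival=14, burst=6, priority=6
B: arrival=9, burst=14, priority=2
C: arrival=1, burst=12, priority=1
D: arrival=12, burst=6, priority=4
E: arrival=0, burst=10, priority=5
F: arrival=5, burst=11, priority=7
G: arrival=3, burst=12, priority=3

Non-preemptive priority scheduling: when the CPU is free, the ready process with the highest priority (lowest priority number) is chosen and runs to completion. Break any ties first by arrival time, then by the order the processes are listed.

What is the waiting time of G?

Schedule: | E 0-10 | C 10-22 | B 22-36 | G 36-48 | D 48-54 | A 54-60 | F 60-71 |
Completion: A=60  B=36  C=22  D=54  E=10  F=71  G=48
Waiting(G) = turnaround − burst = 45 − 12 = 33

33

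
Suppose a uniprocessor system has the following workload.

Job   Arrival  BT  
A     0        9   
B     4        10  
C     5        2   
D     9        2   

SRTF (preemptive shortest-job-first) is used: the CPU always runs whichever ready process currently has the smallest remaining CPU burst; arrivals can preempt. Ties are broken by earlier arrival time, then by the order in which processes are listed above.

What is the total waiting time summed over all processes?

13

Gantt: | A 0-5 | C 5-7 | A 7-11 | D 11-13 | B 13-23 |
Completion: A=11  B=23  C=7  D=13
Turnaround (C−A): A=11  B=19  C=2  D=4
Waiting = turnaround − burst: A=2, B=9, C=0, D=2
Total waiting = 2 + 9 + 0 + 2 = 13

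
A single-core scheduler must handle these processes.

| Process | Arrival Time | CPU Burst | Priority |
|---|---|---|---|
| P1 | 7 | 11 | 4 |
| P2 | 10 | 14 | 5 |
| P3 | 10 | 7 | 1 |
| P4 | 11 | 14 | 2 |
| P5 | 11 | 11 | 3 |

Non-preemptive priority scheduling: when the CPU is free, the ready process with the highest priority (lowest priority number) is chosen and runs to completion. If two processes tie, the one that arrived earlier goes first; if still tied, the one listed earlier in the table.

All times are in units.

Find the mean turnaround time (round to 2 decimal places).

29.40

Schedule: | idle 0-7 | P1 7-18 | P3 18-25 | P4 25-39 | P5 39-50 | P2 50-64 |
Completion: P1=18  P2=64  P3=25  P4=39  P5=50
Turnaround (C−A): P1=11  P2=54  P3=15  P4=28  P5=39
Turnaround times: P1=11, P2=54, P3=15, P4=28, P5=39
Average turnaround = (11+54+15+28+39) / 5 = 147/5 = 29.40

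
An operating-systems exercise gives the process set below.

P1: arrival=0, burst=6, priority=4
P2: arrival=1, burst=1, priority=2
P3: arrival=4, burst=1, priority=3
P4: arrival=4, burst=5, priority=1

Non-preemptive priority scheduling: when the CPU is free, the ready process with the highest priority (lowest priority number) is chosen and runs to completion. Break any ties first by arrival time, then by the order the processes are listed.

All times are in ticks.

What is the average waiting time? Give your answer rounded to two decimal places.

Schedule: | P1 0-6 | P4 6-11 | P2 11-12 | P3 12-13 |
Completion: P1=6  P2=12  P3=13  P4=11
Turnaround (C−A): P1=6  P2=11  P3=9  P4=7
Waiting times: P1=0, P2=10, P3=8, P4=2
Average waiting = (0+10+8+2) / 4 = 20/4 = 5.00

5.00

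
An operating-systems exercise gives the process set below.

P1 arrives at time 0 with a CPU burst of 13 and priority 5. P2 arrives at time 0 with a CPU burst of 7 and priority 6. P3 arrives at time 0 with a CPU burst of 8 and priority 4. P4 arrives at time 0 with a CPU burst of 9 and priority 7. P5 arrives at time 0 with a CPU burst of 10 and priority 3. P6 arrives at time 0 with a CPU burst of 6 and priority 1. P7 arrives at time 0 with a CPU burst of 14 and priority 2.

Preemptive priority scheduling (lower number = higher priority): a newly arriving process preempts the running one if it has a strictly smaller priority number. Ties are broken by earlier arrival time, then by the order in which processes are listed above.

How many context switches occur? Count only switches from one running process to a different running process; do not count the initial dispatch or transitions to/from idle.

Gantt: | P6 0-6 | P7 6-20 | P5 20-30 | P3 30-38 | P1 38-51 | P2 51-58 | P4 58-67 |
Completion: P1=51  P2=58  P3=38  P4=67  P5=30  P6=6  P7=20
Turnaround (C−A): P1=51  P2=58  P3=38  P4=67  P5=30  P6=6  P7=20

6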